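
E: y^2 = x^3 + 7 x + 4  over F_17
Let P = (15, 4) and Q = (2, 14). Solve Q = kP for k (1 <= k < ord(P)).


Enumerate multiples of P until we hit Q = (2, 14):
  1P = (15, 4)
  2P = (3, 16)
  3P = (0, 15)
  4P = (11, 1)
  5P = (16, 8)
  6P = (2, 14)
Match found at i = 6.

k = 6


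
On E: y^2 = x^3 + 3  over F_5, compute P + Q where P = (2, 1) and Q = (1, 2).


P != Q, so use the chord formula.
s = (y2 - y1) / (x2 - x1) = (1) / (4) mod 5 = 4
x3 = s^2 - x1 - x2 mod 5 = 4^2 - 2 - 1 = 3
y3 = s (x1 - x3) - y1 mod 5 = 4 * (2 - 3) - 1 = 0

P + Q = (3, 0)


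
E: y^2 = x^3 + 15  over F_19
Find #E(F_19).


For each x in F_19, count y with y^2 = x^3 + 0 x + 15 mod 19:
  x = 1: RHS = 16, y in [4, 15]  -> 2 point(s)
  x = 2: RHS = 4, y in [2, 17]  -> 2 point(s)
  x = 3: RHS = 4, y in [2, 17]  -> 2 point(s)
  x = 5: RHS = 7, y in [8, 11]  -> 2 point(s)
  x = 7: RHS = 16, y in [4, 15]  -> 2 point(s)
  x = 11: RHS = 16, y in [4, 15]  -> 2 point(s)
  x = 14: RHS = 4, y in [2, 17]  -> 2 point(s)
  x = 16: RHS = 7, y in [8, 11]  -> 2 point(s)
  x = 17: RHS = 7, y in [8, 11]  -> 2 point(s)
Affine points: 18. Add the point at infinity: total = 19.

#E(F_19) = 19


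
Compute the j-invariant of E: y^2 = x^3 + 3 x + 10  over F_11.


Delta = -16(4 a^3 + 27 b^2) mod 11 = 7
-1728 * (4 a)^3 = -1728 * (4*3)^3 mod 11 = 10
j = 10 * 7^(-1) mod 11 = 3

j = 3 (mod 11)


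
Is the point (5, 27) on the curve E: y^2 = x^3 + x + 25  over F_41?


Check whether y^2 = x^3 + 1 x + 25 (mod 41) for (x, y) = (5, 27).
LHS: y^2 = 27^2 mod 41 = 32
RHS: x^3 + 1 x + 25 = 5^3 + 1*5 + 25 mod 41 = 32
LHS = RHS

Yes, on the curve


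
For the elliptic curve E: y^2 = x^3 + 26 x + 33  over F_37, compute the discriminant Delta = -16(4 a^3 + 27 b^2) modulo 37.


4 a^3 + 27 b^2 = 4*26^3 + 27*33^2 = 70304 + 29403 = 99707
Delta = -16 * (99707) = -1595312
Delta mod 37 = 17

Delta = 17 (mod 37)


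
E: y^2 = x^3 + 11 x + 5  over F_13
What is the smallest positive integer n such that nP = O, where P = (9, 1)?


Compute successive multiples of P until we hit O:
  1P = (9, 1)
  2P = (4, 10)
  3P = (10, 6)
  4P = (6, 1)
  5P = (11, 12)
  6P = (7, 10)
  7P = (1, 2)
  8P = (2, 3)
  ... (continuing to 20P)
  20P = O

ord(P) = 20


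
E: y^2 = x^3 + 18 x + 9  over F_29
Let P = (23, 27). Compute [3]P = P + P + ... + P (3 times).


k = 3 = 11_2 (binary, LSB first: 11)
Double-and-add from P = (23, 27):
  bit 0 = 1: acc = O + (23, 27) = (23, 27)
  bit 1 = 1: acc = (23, 27) + (11, 1) = (15, 0)

3P = (15, 0)


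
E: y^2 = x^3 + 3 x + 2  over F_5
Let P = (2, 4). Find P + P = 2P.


Doubling: s = (3 x1^2 + a) / (2 y1)
s = (3*2^2 + 3) / (2*4) mod 5 = 0
x3 = s^2 - 2 x1 mod 5 = 0^2 - 2*2 = 1
y3 = s (x1 - x3) - y1 mod 5 = 0 * (2 - 1) - 4 = 1

2P = (1, 1)


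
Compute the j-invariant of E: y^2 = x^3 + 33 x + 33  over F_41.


Delta = -16(4 a^3 + 27 b^2) mod 41 = 36
-1728 * (4 a)^3 = -1728 * (4*33)^3 mod 41 = 13
j = 13 * 36^(-1) mod 41 = 22

j = 22 (mod 41)


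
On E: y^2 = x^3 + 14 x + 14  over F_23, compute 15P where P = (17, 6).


k = 15 = 1111_2 (binary, LSB first: 1111)
Double-and-add from P = (17, 6):
  bit 0 = 1: acc = O + (17, 6) = (17, 6)
  bit 1 = 1: acc = (17, 6) + (1, 11) = (21, 1)
  bit 2 = 1: acc = (21, 1) + (11, 21) = (18, 16)
  bit 3 = 1: acc = (18, 16) + (19, 20) = (2, 2)

15P = (2, 2)


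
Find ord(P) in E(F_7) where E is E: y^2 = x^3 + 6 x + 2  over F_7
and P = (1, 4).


Compute successive multiples of P until we hit O:
  1P = (1, 4)
  2P = (2, 1)
  3P = (6, 4)
  4P = (0, 3)
  5P = (0, 4)
  6P = (6, 3)
  7P = (2, 6)
  8P = (1, 3)
  ... (continuing to 9P)
  9P = O

ord(P) = 9


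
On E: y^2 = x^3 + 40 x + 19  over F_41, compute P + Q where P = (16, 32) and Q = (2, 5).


P != Q, so use the chord formula.
s = (y2 - y1) / (x2 - x1) = (14) / (27) mod 41 = 40
x3 = s^2 - x1 - x2 mod 41 = 40^2 - 16 - 2 = 24
y3 = s (x1 - x3) - y1 mod 41 = 40 * (16 - 24) - 32 = 17

P + Q = (24, 17)


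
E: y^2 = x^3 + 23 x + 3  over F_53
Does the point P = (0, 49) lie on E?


Check whether y^2 = x^3 + 23 x + 3 (mod 53) for (x, y) = (0, 49).
LHS: y^2 = 49^2 mod 53 = 16
RHS: x^3 + 23 x + 3 = 0^3 + 23*0 + 3 mod 53 = 3
LHS != RHS

No, not on the curve


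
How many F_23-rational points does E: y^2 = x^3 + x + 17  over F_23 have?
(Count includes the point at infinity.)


For each x in F_23, count y with y^2 = x^3 + 1 x + 17 mod 23:
  x = 2: RHS = 4, y in [2, 21]  -> 2 point(s)
  x = 3: RHS = 1, y in [1, 22]  -> 2 point(s)
  x = 4: RHS = 16, y in [4, 19]  -> 2 point(s)
  x = 5: RHS = 9, y in [3, 20]  -> 2 point(s)
  x = 6: RHS = 9, y in [3, 20]  -> 2 point(s)
  x = 8: RHS = 8, y in [10, 13]  -> 2 point(s)
  x = 11: RHS = 2, y in [5, 18]  -> 2 point(s)
  x = 12: RHS = 9, y in [3, 20]  -> 2 point(s)
  x = 15: RHS = 3, y in [7, 16]  -> 2 point(s)
  x = 16: RHS = 12, y in [9, 14]  -> 2 point(s)
  x = 17: RHS = 2, y in [5, 18]  -> 2 point(s)
  x = 18: RHS = 2, y in [5, 18]  -> 2 point(s)
  x = 19: RHS = 18, y in [8, 15]  -> 2 point(s)
Affine points: 26. Add the point at infinity: total = 27.

#E(F_23) = 27


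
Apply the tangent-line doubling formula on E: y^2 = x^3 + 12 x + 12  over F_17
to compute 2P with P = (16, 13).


Doubling: s = (3 x1^2 + a) / (2 y1)
s = (3*16^2 + 12) / (2*13) mod 17 = 13
x3 = s^2 - 2 x1 mod 17 = 13^2 - 2*16 = 1
y3 = s (x1 - x3) - y1 mod 17 = 13 * (16 - 1) - 13 = 12

2P = (1, 12)


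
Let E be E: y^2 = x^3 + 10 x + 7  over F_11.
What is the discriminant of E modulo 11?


4 a^3 + 27 b^2 = 4*10^3 + 27*7^2 = 4000 + 1323 = 5323
Delta = -16 * (5323) = -85168
Delta mod 11 = 5

Delta = 5 (mod 11)


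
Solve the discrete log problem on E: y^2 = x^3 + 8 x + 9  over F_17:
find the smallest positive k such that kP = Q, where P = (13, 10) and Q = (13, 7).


Enumerate multiples of P until we hit Q = (13, 7):
  1P = (13, 10)
  2P = (7, 0)
  3P = (13, 7)
Match found at i = 3.

k = 3


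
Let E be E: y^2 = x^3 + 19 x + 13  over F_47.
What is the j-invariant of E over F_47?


Delta = -16(4 a^3 + 27 b^2) mod 47 = 34
-1728 * (4 a)^3 = -1728 * (4*19)^3 mod 47 = 3
j = 3 * 34^(-1) mod 47 = 7

j = 7 (mod 47)


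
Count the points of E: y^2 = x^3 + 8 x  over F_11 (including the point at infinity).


For each x in F_11, count y with y^2 = x^3 + 8 x + 0 mod 11:
  x = 0: RHS = 0, y in [0]  -> 1 point(s)
  x = 1: RHS = 9, y in [3, 8]  -> 2 point(s)
  x = 5: RHS = 0, y in [0]  -> 1 point(s)
  x = 6: RHS = 0, y in [0]  -> 1 point(s)
  x = 7: RHS = 3, y in [5, 6]  -> 2 point(s)
  x = 8: RHS = 4, y in [2, 9]  -> 2 point(s)
  x = 9: RHS = 9, y in [3, 8]  -> 2 point(s)
Affine points: 11. Add the point at infinity: total = 12.

#E(F_11) = 12


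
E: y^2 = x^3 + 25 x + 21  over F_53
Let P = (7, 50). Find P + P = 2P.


Doubling: s = (3 x1^2 + a) / (2 y1)
s = (3*7^2 + 25) / (2*50) mod 53 = 42
x3 = s^2 - 2 x1 mod 53 = 42^2 - 2*7 = 1
y3 = s (x1 - x3) - y1 mod 53 = 42 * (7 - 1) - 50 = 43

2P = (1, 43)


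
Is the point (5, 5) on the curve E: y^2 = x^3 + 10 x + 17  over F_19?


Check whether y^2 = x^3 + 10 x + 17 (mod 19) for (x, y) = (5, 5).
LHS: y^2 = 5^2 mod 19 = 6
RHS: x^3 + 10 x + 17 = 5^3 + 10*5 + 17 mod 19 = 2
LHS != RHS

No, not on the curve


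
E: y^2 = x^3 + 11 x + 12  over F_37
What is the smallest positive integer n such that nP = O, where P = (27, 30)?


Compute successive multiples of P until we hit O:
  1P = (27, 30)
  2P = (27, 7)
  3P = O

ord(P) = 3


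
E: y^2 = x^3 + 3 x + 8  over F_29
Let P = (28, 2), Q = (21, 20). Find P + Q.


P != Q, so use the chord formula.
s = (y2 - y1) / (x2 - x1) = (18) / (22) mod 29 = 14
x3 = s^2 - x1 - x2 mod 29 = 14^2 - 28 - 21 = 2
y3 = s (x1 - x3) - y1 mod 29 = 14 * (28 - 2) - 2 = 14

P + Q = (2, 14)


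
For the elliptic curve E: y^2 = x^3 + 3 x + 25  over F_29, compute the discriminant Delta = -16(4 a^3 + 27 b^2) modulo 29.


4 a^3 + 27 b^2 = 4*3^3 + 27*25^2 = 108 + 16875 = 16983
Delta = -16 * (16983) = -271728
Delta mod 29 = 2

Delta = 2 (mod 29)


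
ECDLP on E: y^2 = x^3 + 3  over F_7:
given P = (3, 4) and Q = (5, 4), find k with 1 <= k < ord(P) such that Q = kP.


Enumerate multiples of P until we hit Q = (5, 4):
  1P = (3, 4)
  2P = (2, 2)
  3P = (6, 4)
  4P = (5, 3)
  5P = (1, 2)
  6P = (4, 2)
  7P = (4, 5)
  8P = (1, 5)
  9P = (5, 4)
Match found at i = 9.

k = 9


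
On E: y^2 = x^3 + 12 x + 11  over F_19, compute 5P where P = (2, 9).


k = 5 = 101_2 (binary, LSB first: 101)
Double-and-add from P = (2, 9):
  bit 0 = 1: acc = O + (2, 9) = (2, 9)
  bit 1 = 0: acc unchanged = (2, 9)
  bit 2 = 1: acc = (2, 9) + (2, 9) = (2, 10)

5P = (2, 10)


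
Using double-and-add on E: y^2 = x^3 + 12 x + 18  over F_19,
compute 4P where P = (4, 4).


k = 4 = 100_2 (binary, LSB first: 001)
Double-and-add from P = (4, 4):
  bit 0 = 0: acc unchanged = O
  bit 1 = 0: acc unchanged = O
  bit 2 = 1: acc = O + (15, 1) = (15, 1)

4P = (15, 1)


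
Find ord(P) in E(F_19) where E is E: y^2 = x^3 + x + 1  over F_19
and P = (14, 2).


Compute successive multiples of P until we hit O:
  1P = (14, 2)
  2P = (10, 17)
  3P = (15, 16)
  4P = (15, 3)
  5P = (10, 2)
  6P = (14, 17)
  7P = O

ord(P) = 7


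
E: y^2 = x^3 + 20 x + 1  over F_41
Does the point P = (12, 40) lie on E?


Check whether y^2 = x^3 + 20 x + 1 (mod 41) for (x, y) = (12, 40).
LHS: y^2 = 40^2 mod 41 = 1
RHS: x^3 + 20 x + 1 = 12^3 + 20*12 + 1 mod 41 = 1
LHS = RHS

Yes, on the curve


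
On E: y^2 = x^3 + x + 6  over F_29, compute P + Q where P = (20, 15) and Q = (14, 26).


P != Q, so use the chord formula.
s = (y2 - y1) / (x2 - x1) = (11) / (23) mod 29 = 3
x3 = s^2 - x1 - x2 mod 29 = 3^2 - 20 - 14 = 4
y3 = s (x1 - x3) - y1 mod 29 = 3 * (20 - 4) - 15 = 4

P + Q = (4, 4)


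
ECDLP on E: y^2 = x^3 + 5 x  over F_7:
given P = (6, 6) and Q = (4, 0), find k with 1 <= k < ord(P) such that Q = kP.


Enumerate multiples of P until we hit Q = (4, 0):
  1P = (6, 6)
  2P = (4, 0)
Match found at i = 2.

k = 2


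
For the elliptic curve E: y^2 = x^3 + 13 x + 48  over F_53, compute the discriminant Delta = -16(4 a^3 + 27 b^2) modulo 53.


4 a^3 + 27 b^2 = 4*13^3 + 27*48^2 = 8788 + 62208 = 70996
Delta = -16 * (70996) = -1135936
Delta mod 53 = 13

Delta = 13 (mod 53)


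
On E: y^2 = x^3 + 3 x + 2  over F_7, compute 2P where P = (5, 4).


Doubling: s = (3 x1^2 + a) / (2 y1)
s = (3*5^2 + 3) / (2*4) mod 7 = 1
x3 = s^2 - 2 x1 mod 7 = 1^2 - 2*5 = 5
y3 = s (x1 - x3) - y1 mod 7 = 1 * (5 - 5) - 4 = 3

2P = (5, 3)


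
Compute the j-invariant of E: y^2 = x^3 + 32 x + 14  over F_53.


Delta = -16(4 a^3 + 27 b^2) mod 53 = 27
-1728 * (4 a)^3 = -1728 * (4*32)^3 mod 53 = 1
j = 1 * 27^(-1) mod 53 = 2

j = 2 (mod 53)


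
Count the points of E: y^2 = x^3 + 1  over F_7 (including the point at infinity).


For each x in F_7, count y with y^2 = x^3 + 0 x + 1 mod 7:
  x = 0: RHS = 1, y in [1, 6]  -> 2 point(s)
  x = 1: RHS = 2, y in [3, 4]  -> 2 point(s)
  x = 2: RHS = 2, y in [3, 4]  -> 2 point(s)
  x = 3: RHS = 0, y in [0]  -> 1 point(s)
  x = 4: RHS = 2, y in [3, 4]  -> 2 point(s)
  x = 5: RHS = 0, y in [0]  -> 1 point(s)
  x = 6: RHS = 0, y in [0]  -> 1 point(s)
Affine points: 11. Add the point at infinity: total = 12.

#E(F_7) = 12


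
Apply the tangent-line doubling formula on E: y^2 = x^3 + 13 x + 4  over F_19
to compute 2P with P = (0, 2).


Doubling: s = (3 x1^2 + a) / (2 y1)
s = (3*0^2 + 13) / (2*2) mod 19 = 8
x3 = s^2 - 2 x1 mod 19 = 8^2 - 2*0 = 7
y3 = s (x1 - x3) - y1 mod 19 = 8 * (0 - 7) - 2 = 18

2P = (7, 18)


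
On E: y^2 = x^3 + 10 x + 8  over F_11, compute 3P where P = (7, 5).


k = 3 = 11_2 (binary, LSB first: 11)
Double-and-add from P = (7, 5):
  bit 0 = 1: acc = O + (7, 5) = (7, 5)
  bit 1 = 1: acc = (7, 5) + (6, 3) = (2, 5)

3P = (2, 5)


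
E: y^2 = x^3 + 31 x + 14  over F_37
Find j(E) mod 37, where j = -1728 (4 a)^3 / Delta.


Delta = -16(4 a^3 + 27 b^2) mod 37 = 7
-1728 * (4 a)^3 = -1728 * (4*31)^3 mod 37 = 6
j = 6 * 7^(-1) mod 37 = 22

j = 22 (mod 37)


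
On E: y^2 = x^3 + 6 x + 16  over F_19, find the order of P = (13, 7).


Compute successive multiples of P until we hit O:
  1P = (13, 7)
  2P = (12, 12)
  3P = (0, 4)
  4P = (11, 11)
  5P = (18, 3)
  6P = (16, 3)
  7P = (15, 2)
  8P = (2, 13)
  ... (continuing to 28P)
  28P = O

ord(P) = 28


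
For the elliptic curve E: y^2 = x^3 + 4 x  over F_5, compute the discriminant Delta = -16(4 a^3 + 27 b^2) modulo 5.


4 a^3 + 27 b^2 = 4*4^3 + 27*0^2 = 256 + 0 = 256
Delta = -16 * (256) = -4096
Delta mod 5 = 4

Delta = 4 (mod 5)


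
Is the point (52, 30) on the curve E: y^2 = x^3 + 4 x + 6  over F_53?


Check whether y^2 = x^3 + 4 x + 6 (mod 53) for (x, y) = (52, 30).
LHS: y^2 = 30^2 mod 53 = 52
RHS: x^3 + 4 x + 6 = 52^3 + 4*52 + 6 mod 53 = 1
LHS != RHS

No, not on the curve


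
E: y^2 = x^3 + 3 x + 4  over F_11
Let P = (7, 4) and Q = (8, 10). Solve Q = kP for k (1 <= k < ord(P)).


Enumerate multiples of P until we hit Q = (8, 10):
  1P = (7, 4)
  2P = (0, 9)
  3P = (9, 10)
  4P = (4, 5)
  5P = (5, 10)
  6P = (8, 10)
Match found at i = 6.

k = 6


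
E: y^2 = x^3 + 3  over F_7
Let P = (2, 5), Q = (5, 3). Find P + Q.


P != Q, so use the chord formula.
s = (y2 - y1) / (x2 - x1) = (5) / (3) mod 7 = 4
x3 = s^2 - x1 - x2 mod 7 = 4^2 - 2 - 5 = 2
y3 = s (x1 - x3) - y1 mod 7 = 4 * (2 - 2) - 5 = 2

P + Q = (2, 2)


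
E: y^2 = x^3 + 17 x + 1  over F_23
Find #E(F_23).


For each x in F_23, count y with y^2 = x^3 + 17 x + 1 mod 23:
  x = 0: RHS = 1, y in [1, 22]  -> 2 point(s)
  x = 4: RHS = 18, y in [8, 15]  -> 2 point(s)
  x = 5: RHS = 4, y in [2, 21]  -> 2 point(s)
  x = 7: RHS = 3, y in [7, 16]  -> 2 point(s)
  x = 9: RHS = 9, y in [3, 20]  -> 2 point(s)
  x = 11: RHS = 1, y in [1, 22]  -> 2 point(s)
  x = 12: RHS = 1, y in [1, 22]  -> 2 point(s)
  x = 13: RHS = 4, y in [2, 21]  -> 2 point(s)
  x = 14: RHS = 16, y in [4, 19]  -> 2 point(s)
  x = 22: RHS = 6, y in [11, 12]  -> 2 point(s)
Affine points: 20. Add the point at infinity: total = 21.

#E(F_23) = 21


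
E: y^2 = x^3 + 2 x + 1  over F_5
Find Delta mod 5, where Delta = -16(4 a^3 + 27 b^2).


4 a^3 + 27 b^2 = 4*2^3 + 27*1^2 = 32 + 27 = 59
Delta = -16 * (59) = -944
Delta mod 5 = 1

Delta = 1 (mod 5)


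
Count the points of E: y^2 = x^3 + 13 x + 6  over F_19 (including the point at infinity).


For each x in F_19, count y with y^2 = x^3 + 13 x + 6 mod 19:
  x = 0: RHS = 6, y in [5, 14]  -> 2 point(s)
  x = 1: RHS = 1, y in [1, 18]  -> 2 point(s)
  x = 5: RHS = 6, y in [5, 14]  -> 2 point(s)
  x = 9: RHS = 16, y in [4, 15]  -> 2 point(s)
  x = 11: RHS = 17, y in [6, 13]  -> 2 point(s)
  x = 12: RHS = 9, y in [3, 16]  -> 2 point(s)
  x = 13: RHS = 16, y in [4, 15]  -> 2 point(s)
  x = 14: RHS = 6, y in [5, 14]  -> 2 point(s)
  x = 15: RHS = 4, y in [2, 17]  -> 2 point(s)
  x = 16: RHS = 16, y in [4, 15]  -> 2 point(s)
  x = 18: RHS = 11, y in [7, 12]  -> 2 point(s)
Affine points: 22. Add the point at infinity: total = 23.

#E(F_19) = 23


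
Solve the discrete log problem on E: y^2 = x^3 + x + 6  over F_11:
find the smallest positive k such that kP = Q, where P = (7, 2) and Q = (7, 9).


Enumerate multiples of P until we hit Q = (7, 9):
  1P = (7, 2)
  2P = (2, 7)
  3P = (3, 5)
  4P = (5, 2)
  5P = (10, 9)
  6P = (8, 3)
  7P = (8, 8)
  8P = (10, 2)
  9P = (5, 9)
  10P = (3, 6)
  11P = (2, 4)
  12P = (7, 9)
Match found at i = 12.

k = 12


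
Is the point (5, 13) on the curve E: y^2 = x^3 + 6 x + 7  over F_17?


Check whether y^2 = x^3 + 6 x + 7 (mod 17) for (x, y) = (5, 13).
LHS: y^2 = 13^2 mod 17 = 16
RHS: x^3 + 6 x + 7 = 5^3 + 6*5 + 7 mod 17 = 9
LHS != RHS

No, not on the curve


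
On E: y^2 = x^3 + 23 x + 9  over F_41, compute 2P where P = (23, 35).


Doubling: s = (3 x1^2 + a) / (2 y1)
s = (3*23^2 + 23) / (2*35) mod 41 = 23
x3 = s^2 - 2 x1 mod 41 = 23^2 - 2*23 = 32
y3 = s (x1 - x3) - y1 mod 41 = 23 * (23 - 32) - 35 = 4

2P = (32, 4)


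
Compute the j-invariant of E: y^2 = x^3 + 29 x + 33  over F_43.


Delta = -16(4 a^3 + 27 b^2) mod 43 = 19
-1728 * (4 a)^3 = -1728 * (4*29)^3 mod 43 = 32
j = 32 * 19^(-1) mod 43 = 13

j = 13 (mod 43)


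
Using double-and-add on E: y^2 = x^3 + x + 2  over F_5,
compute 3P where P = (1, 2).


k = 3 = 11_2 (binary, LSB first: 11)
Double-and-add from P = (1, 2):
  bit 0 = 1: acc = O + (1, 2) = (1, 2)
  bit 1 = 1: acc = (1, 2) + (4, 0) = (1, 3)

3P = (1, 3)


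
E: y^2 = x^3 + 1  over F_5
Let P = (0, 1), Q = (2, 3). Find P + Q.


P != Q, so use the chord formula.
s = (y2 - y1) / (x2 - x1) = (2) / (2) mod 5 = 1
x3 = s^2 - x1 - x2 mod 5 = 1^2 - 0 - 2 = 4
y3 = s (x1 - x3) - y1 mod 5 = 1 * (0 - 4) - 1 = 0

P + Q = (4, 0)


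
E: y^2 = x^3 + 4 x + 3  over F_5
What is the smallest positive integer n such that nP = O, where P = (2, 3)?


Compute successive multiples of P until we hit O:
  1P = (2, 3)
  2P = (2, 2)
  3P = O

ord(P) = 3


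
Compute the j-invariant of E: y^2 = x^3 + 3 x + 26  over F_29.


Delta = -16(4 a^3 + 27 b^2) mod 29 = 10
-1728 * (4 a)^3 = -1728 * (4*3)^3 mod 29 = 1
j = 1 * 10^(-1) mod 29 = 3

j = 3 (mod 29)


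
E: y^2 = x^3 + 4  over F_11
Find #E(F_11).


For each x in F_11, count y with y^2 = x^3 + 0 x + 4 mod 11:
  x = 0: RHS = 4, y in [2, 9]  -> 2 point(s)
  x = 1: RHS = 5, y in [4, 7]  -> 2 point(s)
  x = 2: RHS = 1, y in [1, 10]  -> 2 point(s)
  x = 3: RHS = 9, y in [3, 8]  -> 2 point(s)
  x = 6: RHS = 0, y in [0]  -> 1 point(s)
  x = 10: RHS = 3, y in [5, 6]  -> 2 point(s)
Affine points: 11. Add the point at infinity: total = 12.

#E(F_11) = 12


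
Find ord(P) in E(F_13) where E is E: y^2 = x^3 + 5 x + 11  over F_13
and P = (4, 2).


Compute successive multiples of P until we hit O:
  1P = (4, 2)
  2P = (1, 2)
  3P = (8, 11)
  4P = (2, 9)
  5P = (3, 1)
  6P = (7, 8)
  7P = (6, 7)
  8P = (6, 6)
  ... (continuing to 15P)
  15P = O

ord(P) = 15


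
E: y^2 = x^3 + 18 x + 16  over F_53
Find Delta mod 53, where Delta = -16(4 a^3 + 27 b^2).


4 a^3 + 27 b^2 = 4*18^3 + 27*16^2 = 23328 + 6912 = 30240
Delta = -16 * (30240) = -483840
Delta mod 53 = 50

Delta = 50 (mod 53)


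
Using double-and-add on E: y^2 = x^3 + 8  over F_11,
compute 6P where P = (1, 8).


k = 6 = 110_2 (binary, LSB first: 011)
Double-and-add from P = (1, 8):
  bit 0 = 0: acc unchanged = O
  bit 1 = 1: acc = O + (1, 3) = (1, 3)
  bit 2 = 1: acc = (1, 3) + (1, 8) = O

6P = O


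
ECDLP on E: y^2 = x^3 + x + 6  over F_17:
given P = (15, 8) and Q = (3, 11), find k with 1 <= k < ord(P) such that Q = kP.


Enumerate multiples of P until we hit Q = (3, 11):
  1P = (15, 8)
  2P = (3, 6)
  3P = (8, 13)
  4P = (7, 13)
  5P = (10, 8)
  6P = (9, 9)
  7P = (2, 4)
  8P = (1, 12)
  9P = (16, 2)
  10P = (5, 0)
  11P = (16, 15)
  12P = (1, 5)
  13P = (2, 13)
  14P = (9, 8)
  15P = (10, 9)
  16P = (7, 4)
  17P = (8, 4)
  18P = (3, 11)
Match found at i = 18.

k = 18


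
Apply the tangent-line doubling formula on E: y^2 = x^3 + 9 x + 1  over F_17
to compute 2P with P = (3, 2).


Doubling: s = (3 x1^2 + a) / (2 y1)
s = (3*3^2 + 9) / (2*2) mod 17 = 9
x3 = s^2 - 2 x1 mod 17 = 9^2 - 2*3 = 7
y3 = s (x1 - x3) - y1 mod 17 = 9 * (3 - 7) - 2 = 13

2P = (7, 13)


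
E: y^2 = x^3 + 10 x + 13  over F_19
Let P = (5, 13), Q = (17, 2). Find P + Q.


P != Q, so use the chord formula.
s = (y2 - y1) / (x2 - x1) = (8) / (12) mod 19 = 7
x3 = s^2 - x1 - x2 mod 19 = 7^2 - 5 - 17 = 8
y3 = s (x1 - x3) - y1 mod 19 = 7 * (5 - 8) - 13 = 4

P + Q = (8, 4)


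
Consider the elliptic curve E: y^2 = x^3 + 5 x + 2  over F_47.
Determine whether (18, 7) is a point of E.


Check whether y^2 = x^3 + 5 x + 2 (mod 47) for (x, y) = (18, 7).
LHS: y^2 = 7^2 mod 47 = 2
RHS: x^3 + 5 x + 2 = 18^3 + 5*18 + 2 mod 47 = 2
LHS = RHS

Yes, on the curve


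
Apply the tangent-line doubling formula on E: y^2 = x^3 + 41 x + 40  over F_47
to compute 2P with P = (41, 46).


Doubling: s = (3 x1^2 + a) / (2 y1)
s = (3*41^2 + 41) / (2*46) mod 47 = 43
x3 = s^2 - 2 x1 mod 47 = 43^2 - 2*41 = 28
y3 = s (x1 - x3) - y1 mod 47 = 43 * (41 - 28) - 46 = 43

2P = (28, 43)


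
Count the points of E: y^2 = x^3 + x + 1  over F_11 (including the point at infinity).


For each x in F_11, count y with y^2 = x^3 + 1 x + 1 mod 11:
  x = 0: RHS = 1, y in [1, 10]  -> 2 point(s)
  x = 1: RHS = 3, y in [5, 6]  -> 2 point(s)
  x = 2: RHS = 0, y in [0]  -> 1 point(s)
  x = 3: RHS = 9, y in [3, 8]  -> 2 point(s)
  x = 4: RHS = 3, y in [5, 6]  -> 2 point(s)
  x = 6: RHS = 3, y in [5, 6]  -> 2 point(s)
  x = 8: RHS = 4, y in [2, 9]  -> 2 point(s)
Affine points: 13. Add the point at infinity: total = 14.

#E(F_11) = 14


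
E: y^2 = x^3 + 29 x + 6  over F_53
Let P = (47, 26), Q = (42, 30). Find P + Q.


P != Q, so use the chord formula.
s = (y2 - y1) / (x2 - x1) = (4) / (48) mod 53 = 31
x3 = s^2 - x1 - x2 mod 53 = 31^2 - 47 - 42 = 24
y3 = s (x1 - x3) - y1 mod 53 = 31 * (47 - 24) - 26 = 51

P + Q = (24, 51)


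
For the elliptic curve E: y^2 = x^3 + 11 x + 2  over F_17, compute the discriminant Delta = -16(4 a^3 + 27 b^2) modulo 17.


4 a^3 + 27 b^2 = 4*11^3 + 27*2^2 = 5324 + 108 = 5432
Delta = -16 * (5432) = -86912
Delta mod 17 = 9

Delta = 9 (mod 17)


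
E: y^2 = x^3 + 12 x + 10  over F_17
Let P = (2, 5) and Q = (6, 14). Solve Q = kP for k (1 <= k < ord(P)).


Enumerate multiples of P until we hit Q = (6, 14):
  1P = (2, 5)
  2P = (14, 7)
  3P = (10, 5)
  4P = (5, 12)
  5P = (6, 14)
Match found at i = 5.

k = 5


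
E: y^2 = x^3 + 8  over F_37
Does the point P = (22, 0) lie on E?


Check whether y^2 = x^3 + 0 x + 8 (mod 37) for (x, y) = (22, 0).
LHS: y^2 = 0^2 mod 37 = 0
RHS: x^3 + 0 x + 8 = 22^3 + 0*22 + 8 mod 37 = 0
LHS = RHS

Yes, on the curve


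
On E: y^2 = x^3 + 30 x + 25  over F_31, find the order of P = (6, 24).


Compute successive multiples of P until we hit O:
  1P = (6, 24)
  2P = (20, 21)
  3P = (9, 1)
  4P = (30, 5)
  5P = (3, 24)
  6P = (22, 7)
  7P = (12, 25)
  8P = (7, 12)
  ... (continuing to 17P)
  17P = O

ord(P) = 17


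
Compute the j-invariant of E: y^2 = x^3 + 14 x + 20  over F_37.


Delta = -16(4 a^3 + 27 b^2) mod 37 = 13
-1728 * (4 a)^3 = -1728 * (4*14)^3 mod 37 = 6
j = 6 * 13^(-1) mod 37 = 9

j = 9 (mod 37)


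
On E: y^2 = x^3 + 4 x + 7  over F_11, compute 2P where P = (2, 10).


k = 2 = 10_2 (binary, LSB first: 01)
Double-and-add from P = (2, 10):
  bit 0 = 0: acc unchanged = O
  bit 1 = 1: acc = O + (5, 3) = (5, 3)

2P = (5, 3)


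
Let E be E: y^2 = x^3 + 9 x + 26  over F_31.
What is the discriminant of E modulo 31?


4 a^3 + 27 b^2 = 4*9^3 + 27*26^2 = 2916 + 18252 = 21168
Delta = -16 * (21168) = -338688
Delta mod 31 = 18

Delta = 18 (mod 31)


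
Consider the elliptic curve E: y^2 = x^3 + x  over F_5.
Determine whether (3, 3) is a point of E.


Check whether y^2 = x^3 + 1 x + 0 (mod 5) for (x, y) = (3, 3).
LHS: y^2 = 3^2 mod 5 = 4
RHS: x^3 + 1 x + 0 = 3^3 + 1*3 + 0 mod 5 = 0
LHS != RHS

No, not on the curve


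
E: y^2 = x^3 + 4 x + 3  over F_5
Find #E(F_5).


For each x in F_5, count y with y^2 = x^3 + 4 x + 3 mod 5:
  x = 2: RHS = 4, y in [2, 3]  -> 2 point(s)
Affine points: 2. Add the point at infinity: total = 3.

#E(F_5) = 3


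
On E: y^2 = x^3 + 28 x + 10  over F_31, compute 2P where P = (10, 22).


Doubling: s = (3 x1^2 + a) / (2 y1)
s = (3*10^2 + 28) / (2*22) mod 31 = 30
x3 = s^2 - 2 x1 mod 31 = 30^2 - 2*10 = 12
y3 = s (x1 - x3) - y1 mod 31 = 30 * (10 - 12) - 22 = 11

2P = (12, 11)


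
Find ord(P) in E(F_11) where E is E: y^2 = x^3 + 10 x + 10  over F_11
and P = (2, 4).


Compute successive multiples of P until we hit O:
  1P = (2, 4)
  2P = (7, 7)
  3P = (5, 3)
  4P = (9, 2)
  5P = (3, 1)
  6P = (4, 2)
  7P = (6, 0)
  8P = (4, 9)
  ... (continuing to 14P)
  14P = O

ord(P) = 14


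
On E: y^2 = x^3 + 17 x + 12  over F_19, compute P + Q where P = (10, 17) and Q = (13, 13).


P != Q, so use the chord formula.
s = (y2 - y1) / (x2 - x1) = (15) / (3) mod 19 = 5
x3 = s^2 - x1 - x2 mod 19 = 5^2 - 10 - 13 = 2
y3 = s (x1 - x3) - y1 mod 19 = 5 * (10 - 2) - 17 = 4

P + Q = (2, 4)


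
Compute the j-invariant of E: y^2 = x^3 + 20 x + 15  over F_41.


Delta = -16(4 a^3 + 27 b^2) mod 41 = 19
-1728 * (4 a)^3 = -1728 * (4*20)^3 mod 41 = 7
j = 7 * 19^(-1) mod 41 = 9

j = 9 (mod 41)


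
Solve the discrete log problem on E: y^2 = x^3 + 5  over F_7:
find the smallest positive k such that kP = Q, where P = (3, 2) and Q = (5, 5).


Enumerate multiples of P until we hit Q = (5, 5):
  1P = (3, 2)
  2P = (5, 2)
  3P = (6, 5)
  4P = (6, 2)
  5P = (5, 5)
Match found at i = 5.

k = 5


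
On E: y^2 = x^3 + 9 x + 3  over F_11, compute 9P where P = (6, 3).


k = 9 = 1001_2 (binary, LSB first: 1001)
Double-and-add from P = (6, 3):
  bit 0 = 1: acc = O + (6, 3) = (6, 3)
  bit 1 = 0: acc unchanged = (6, 3)
  bit 2 = 0: acc unchanged = (6, 3)
  bit 3 = 1: acc = (6, 3) + (0, 6) = (8, 9)

9P = (8, 9)


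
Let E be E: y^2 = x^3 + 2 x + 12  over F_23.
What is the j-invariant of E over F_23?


Delta = -16(4 a^3 + 27 b^2) mod 23 = 1
-1728 * (4 a)^3 = -1728 * (4*2)^3 mod 23 = 5
j = 5 * 1^(-1) mod 23 = 5

j = 5 (mod 23)


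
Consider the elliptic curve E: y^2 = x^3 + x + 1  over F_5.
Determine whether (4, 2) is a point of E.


Check whether y^2 = x^3 + 1 x + 1 (mod 5) for (x, y) = (4, 2).
LHS: y^2 = 2^2 mod 5 = 4
RHS: x^3 + 1 x + 1 = 4^3 + 1*4 + 1 mod 5 = 4
LHS = RHS

Yes, on the curve


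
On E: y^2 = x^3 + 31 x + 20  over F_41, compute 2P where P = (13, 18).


Doubling: s = (3 x1^2 + a) / (2 y1)
s = (3*13^2 + 31) / (2*18) mod 41 = 40
x3 = s^2 - 2 x1 mod 41 = 40^2 - 2*13 = 16
y3 = s (x1 - x3) - y1 mod 41 = 40 * (13 - 16) - 18 = 26

2P = (16, 26)


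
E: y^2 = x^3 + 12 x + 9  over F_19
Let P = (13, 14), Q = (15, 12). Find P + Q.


P != Q, so use the chord formula.
s = (y2 - y1) / (x2 - x1) = (17) / (2) mod 19 = 18
x3 = s^2 - x1 - x2 mod 19 = 18^2 - 13 - 15 = 11
y3 = s (x1 - x3) - y1 mod 19 = 18 * (13 - 11) - 14 = 3

P + Q = (11, 3)


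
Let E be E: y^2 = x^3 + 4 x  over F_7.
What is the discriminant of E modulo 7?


4 a^3 + 27 b^2 = 4*4^3 + 27*0^2 = 256 + 0 = 256
Delta = -16 * (256) = -4096
Delta mod 7 = 6

Delta = 6 (mod 7)


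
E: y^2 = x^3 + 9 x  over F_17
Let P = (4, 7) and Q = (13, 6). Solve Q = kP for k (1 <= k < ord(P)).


Enumerate multiples of P until we hit Q = (13, 6):
  1P = (4, 7)
  2P = (13, 11)
  3P = (13, 6)
Match found at i = 3.

k = 3


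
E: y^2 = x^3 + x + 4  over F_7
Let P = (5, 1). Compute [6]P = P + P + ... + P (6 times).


k = 6 = 110_2 (binary, LSB first: 011)
Double-and-add from P = (5, 1):
  bit 0 = 0: acc unchanged = O
  bit 1 = 1: acc = O + (6, 3) = (6, 3)
  bit 2 = 1: acc = (6, 3) + (4, 3) = (4, 4)

6P = (4, 4)


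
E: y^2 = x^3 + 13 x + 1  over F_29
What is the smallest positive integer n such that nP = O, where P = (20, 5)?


Compute successive multiples of P until we hit O:
  1P = (20, 5)
  2P = (11, 5)
  3P = (27, 24)
  4P = (16, 10)
  5P = (0, 28)
  6P = (3, 3)
  7P = (2, 21)
  8P = (6, 18)
  ... (continuing to 18P)
  18P = O

ord(P) = 18


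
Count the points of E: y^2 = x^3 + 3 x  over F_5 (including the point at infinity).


For each x in F_5, count y with y^2 = x^3 + 3 x + 0 mod 5:
  x = 0: RHS = 0, y in [0]  -> 1 point(s)
  x = 1: RHS = 4, y in [2, 3]  -> 2 point(s)
  x = 2: RHS = 4, y in [2, 3]  -> 2 point(s)
  x = 3: RHS = 1, y in [1, 4]  -> 2 point(s)
  x = 4: RHS = 1, y in [1, 4]  -> 2 point(s)
Affine points: 9. Add the point at infinity: total = 10.

#E(F_5) = 10


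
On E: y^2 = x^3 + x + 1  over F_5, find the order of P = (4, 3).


Compute successive multiples of P until we hit O:
  1P = (4, 3)
  2P = (3, 1)
  3P = (2, 1)
  4P = (0, 1)
  5P = (0, 4)
  6P = (2, 4)
  7P = (3, 4)
  8P = (4, 2)
  ... (continuing to 9P)
  9P = O

ord(P) = 9


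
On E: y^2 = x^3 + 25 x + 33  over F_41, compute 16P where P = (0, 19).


k = 16 = 10000_2 (binary, LSB first: 00001)
Double-and-add from P = (0, 19):
  bit 0 = 0: acc unchanged = O
  bit 1 = 0: acc unchanged = O
  bit 2 = 0: acc unchanged = O
  bit 3 = 0: acc unchanged = O
  bit 4 = 1: acc = O + (17, 0) = (17, 0)

16P = (17, 0)


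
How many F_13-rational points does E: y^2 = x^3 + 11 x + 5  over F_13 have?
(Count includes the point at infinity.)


For each x in F_13, count y with y^2 = x^3 + 11 x + 5 mod 13:
  x = 1: RHS = 4, y in [2, 11]  -> 2 point(s)
  x = 2: RHS = 9, y in [3, 10]  -> 2 point(s)
  x = 3: RHS = 0, y in [0]  -> 1 point(s)
  x = 4: RHS = 9, y in [3, 10]  -> 2 point(s)
  x = 5: RHS = 3, y in [4, 9]  -> 2 point(s)
  x = 6: RHS = 1, y in [1, 12]  -> 2 point(s)
  x = 7: RHS = 9, y in [3, 10]  -> 2 point(s)
  x = 9: RHS = 1, y in [1, 12]  -> 2 point(s)
  x = 10: RHS = 10, y in [6, 7]  -> 2 point(s)
  x = 11: RHS = 1, y in [1, 12]  -> 2 point(s)
Affine points: 19. Add the point at infinity: total = 20.

#E(F_13) = 20


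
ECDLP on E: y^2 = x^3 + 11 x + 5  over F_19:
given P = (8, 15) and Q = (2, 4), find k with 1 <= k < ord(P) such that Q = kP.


Enumerate multiples of P until we hit Q = (2, 4):
  1P = (8, 15)
  2P = (0, 10)
  3P = (1, 6)
  4P = (7, 8)
  5P = (15, 12)
  6P = (2, 15)
  7P = (9, 4)
  8P = (9, 15)
  9P = (2, 4)
Match found at i = 9.

k = 9


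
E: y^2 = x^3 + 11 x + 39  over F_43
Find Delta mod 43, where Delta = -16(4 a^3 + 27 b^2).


4 a^3 + 27 b^2 = 4*11^3 + 27*39^2 = 5324 + 41067 = 46391
Delta = -16 * (46391) = -742256
Delta mod 43 = 10

Delta = 10 (mod 43)


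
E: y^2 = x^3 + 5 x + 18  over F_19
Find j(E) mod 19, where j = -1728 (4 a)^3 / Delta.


Delta = -16(4 a^3 + 27 b^2) mod 19 = 4
-1728 * (4 a)^3 = -1728 * (4*5)^3 mod 19 = 1
j = 1 * 4^(-1) mod 19 = 5

j = 5 (mod 19)


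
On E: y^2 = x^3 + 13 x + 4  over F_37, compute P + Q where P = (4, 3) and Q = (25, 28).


P != Q, so use the chord formula.
s = (y2 - y1) / (x2 - x1) = (25) / (21) mod 37 = 10
x3 = s^2 - x1 - x2 mod 37 = 10^2 - 4 - 25 = 34
y3 = s (x1 - x3) - y1 mod 37 = 10 * (4 - 34) - 3 = 30

P + Q = (34, 30)


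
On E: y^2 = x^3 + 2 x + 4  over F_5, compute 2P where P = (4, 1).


Doubling: s = (3 x1^2 + a) / (2 y1)
s = (3*4^2 + 2) / (2*1) mod 5 = 0
x3 = s^2 - 2 x1 mod 5 = 0^2 - 2*4 = 2
y3 = s (x1 - x3) - y1 mod 5 = 0 * (4 - 2) - 1 = 4

2P = (2, 4)


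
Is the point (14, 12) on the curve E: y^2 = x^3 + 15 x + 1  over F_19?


Check whether y^2 = x^3 + 15 x + 1 (mod 19) for (x, y) = (14, 12).
LHS: y^2 = 12^2 mod 19 = 11
RHS: x^3 + 15 x + 1 = 14^3 + 15*14 + 1 mod 19 = 10
LHS != RHS

No, not on the curve


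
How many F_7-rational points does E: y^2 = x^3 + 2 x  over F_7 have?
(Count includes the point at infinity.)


For each x in F_7, count y with y^2 = x^3 + 2 x + 0 mod 7:
  x = 0: RHS = 0, y in [0]  -> 1 point(s)
  x = 4: RHS = 2, y in [3, 4]  -> 2 point(s)
  x = 5: RHS = 2, y in [3, 4]  -> 2 point(s)
  x = 6: RHS = 4, y in [2, 5]  -> 2 point(s)
Affine points: 7. Add the point at infinity: total = 8.

#E(F_7) = 8


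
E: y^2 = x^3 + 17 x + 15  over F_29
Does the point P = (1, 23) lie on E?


Check whether y^2 = x^3 + 17 x + 15 (mod 29) for (x, y) = (1, 23).
LHS: y^2 = 23^2 mod 29 = 7
RHS: x^3 + 17 x + 15 = 1^3 + 17*1 + 15 mod 29 = 4
LHS != RHS

No, not on the curve


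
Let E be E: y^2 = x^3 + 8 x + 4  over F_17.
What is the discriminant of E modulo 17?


4 a^3 + 27 b^2 = 4*8^3 + 27*4^2 = 2048 + 432 = 2480
Delta = -16 * (2480) = -39680
Delta mod 17 = 15

Delta = 15 (mod 17)


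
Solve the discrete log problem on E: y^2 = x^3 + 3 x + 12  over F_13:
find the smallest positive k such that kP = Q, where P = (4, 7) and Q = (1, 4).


Enumerate multiples of P until we hit Q = (1, 4):
  1P = (4, 7)
  2P = (6, 8)
  3P = (0, 8)
  4P = (5, 3)
  5P = (7, 5)
  6P = (1, 4)
Match found at i = 6.

k = 6


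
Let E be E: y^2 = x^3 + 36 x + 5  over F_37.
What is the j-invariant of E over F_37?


Delta = -16(4 a^3 + 27 b^2) mod 37 = 31
-1728 * (4 a)^3 = -1728 * (4*36)^3 mod 37 = 36
j = 36 * 31^(-1) mod 37 = 31

j = 31 (mod 37)


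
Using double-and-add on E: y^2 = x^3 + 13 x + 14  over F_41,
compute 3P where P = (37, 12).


k = 3 = 11_2 (binary, LSB first: 11)
Double-and-add from P = (37, 12):
  bit 0 = 1: acc = O + (37, 12) = (37, 12)
  bit 1 = 1: acc = (37, 12) + (3, 30) = (21, 35)

3P = (21, 35)


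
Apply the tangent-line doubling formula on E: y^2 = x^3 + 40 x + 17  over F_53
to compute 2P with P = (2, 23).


Doubling: s = (3 x1^2 + a) / (2 y1)
s = (3*2^2 + 40) / (2*23) mod 53 = 38
x3 = s^2 - 2 x1 mod 53 = 38^2 - 2*2 = 9
y3 = s (x1 - x3) - y1 mod 53 = 38 * (2 - 9) - 23 = 29

2P = (9, 29)


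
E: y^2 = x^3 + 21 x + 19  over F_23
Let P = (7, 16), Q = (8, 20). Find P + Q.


P != Q, so use the chord formula.
s = (y2 - y1) / (x2 - x1) = (4) / (1) mod 23 = 4
x3 = s^2 - x1 - x2 mod 23 = 4^2 - 7 - 8 = 1
y3 = s (x1 - x3) - y1 mod 23 = 4 * (7 - 1) - 16 = 8

P + Q = (1, 8)


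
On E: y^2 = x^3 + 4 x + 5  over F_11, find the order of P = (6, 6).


Compute successive multiples of P until we hit O:
  1P = (6, 6)
  2P = (3, 0)
  3P = (6, 5)
  4P = O

ord(P) = 4


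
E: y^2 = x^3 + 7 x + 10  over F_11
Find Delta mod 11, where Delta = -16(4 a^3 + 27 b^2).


4 a^3 + 27 b^2 = 4*7^3 + 27*10^2 = 1372 + 2700 = 4072
Delta = -16 * (4072) = -65152
Delta mod 11 = 1

Delta = 1 (mod 11)


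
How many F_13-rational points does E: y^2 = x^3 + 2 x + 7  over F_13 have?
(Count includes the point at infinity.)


For each x in F_13, count y with y^2 = x^3 + 2 x + 7 mod 13:
  x = 1: RHS = 10, y in [6, 7]  -> 2 point(s)
  x = 3: RHS = 1, y in [1, 12]  -> 2 point(s)
  x = 4: RHS = 1, y in [1, 12]  -> 2 point(s)
  x = 5: RHS = 12, y in [5, 8]  -> 2 point(s)
  x = 6: RHS = 1, y in [1, 12]  -> 2 point(s)
  x = 7: RHS = 0, y in [0]  -> 1 point(s)
  x = 9: RHS = 0, y in [0]  -> 1 point(s)
  x = 10: RHS = 0, y in [0]  -> 1 point(s)
  x = 12: RHS = 4, y in [2, 11]  -> 2 point(s)
Affine points: 15. Add the point at infinity: total = 16.

#E(F_13) = 16


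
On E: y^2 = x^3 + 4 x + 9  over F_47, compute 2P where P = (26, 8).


Doubling: s = (3 x1^2 + a) / (2 y1)
s = (3*26^2 + 4) / (2*8) mod 47 = 33
x3 = s^2 - 2 x1 mod 47 = 33^2 - 2*26 = 3
y3 = s (x1 - x3) - y1 mod 47 = 33 * (26 - 3) - 8 = 46

2P = (3, 46)


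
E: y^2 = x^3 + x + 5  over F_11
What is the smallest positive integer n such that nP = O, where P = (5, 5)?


Compute successive multiples of P until we hit O:
  1P = (5, 5)
  2P = (2, 9)
  3P = (7, 5)
  4P = (10, 6)
  5P = (0, 7)
  6P = (0, 4)
  7P = (10, 5)
  8P = (7, 6)
  ... (continuing to 11P)
  11P = O

ord(P) = 11


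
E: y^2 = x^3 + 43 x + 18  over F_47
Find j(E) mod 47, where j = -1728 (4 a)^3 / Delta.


Delta = -16(4 a^3 + 27 b^2) mod 47 = 5
-1728 * (4 a)^3 = -1728 * (4*43)^3 mod 47 = 17
j = 17 * 5^(-1) mod 47 = 41

j = 41 (mod 47)


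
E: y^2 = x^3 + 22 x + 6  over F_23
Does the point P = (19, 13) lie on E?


Check whether y^2 = x^3 + 22 x + 6 (mod 23) for (x, y) = (19, 13).
LHS: y^2 = 13^2 mod 23 = 8
RHS: x^3 + 22 x + 6 = 19^3 + 22*19 + 6 mod 23 = 15
LHS != RHS

No, not on the curve


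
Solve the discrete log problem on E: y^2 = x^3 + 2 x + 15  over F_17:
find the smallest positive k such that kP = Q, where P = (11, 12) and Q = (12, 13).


Enumerate multiples of P until we hit Q = (12, 13):
  1P = (11, 12)
  2P = (14, 4)
  3P = (1, 1)
  4P = (4, 11)
  5P = (10, 10)
  6P = (0, 10)
  7P = (8, 4)
  8P = (7, 10)
  9P = (12, 13)
Match found at i = 9.

k = 9


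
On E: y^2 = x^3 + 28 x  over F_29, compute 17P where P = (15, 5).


k = 17 = 10001_2 (binary, LSB first: 10001)
Double-and-add from P = (15, 5):
  bit 0 = 1: acc = O + (15, 5) = (15, 5)
  bit 1 = 0: acc unchanged = (15, 5)
  bit 2 = 0: acc unchanged = (15, 5)
  bit 3 = 0: acc unchanged = (15, 5)
  bit 4 = 1: acc = (15, 5) + (6, 6) = (3, 13)

17P = (3, 13)


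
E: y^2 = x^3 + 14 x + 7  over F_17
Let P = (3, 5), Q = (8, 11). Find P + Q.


P != Q, so use the chord formula.
s = (y2 - y1) / (x2 - x1) = (6) / (5) mod 17 = 8
x3 = s^2 - x1 - x2 mod 17 = 8^2 - 3 - 8 = 2
y3 = s (x1 - x3) - y1 mod 17 = 8 * (3 - 2) - 5 = 3

P + Q = (2, 3)


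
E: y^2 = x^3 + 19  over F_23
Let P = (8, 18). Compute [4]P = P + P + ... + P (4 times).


k = 4 = 100_2 (binary, LSB first: 001)
Double-and-add from P = (8, 18):
  bit 0 = 0: acc unchanged = O
  bit 1 = 0: acc unchanged = O
  bit 2 = 1: acc = O + (19, 22) = (19, 22)

4P = (19, 22)


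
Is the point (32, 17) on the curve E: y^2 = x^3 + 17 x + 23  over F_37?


Check whether y^2 = x^3 + 17 x + 23 (mod 37) for (x, y) = (32, 17).
LHS: y^2 = 17^2 mod 37 = 30
RHS: x^3 + 17 x + 23 = 32^3 + 17*32 + 23 mod 37 = 35
LHS != RHS

No, not on the curve


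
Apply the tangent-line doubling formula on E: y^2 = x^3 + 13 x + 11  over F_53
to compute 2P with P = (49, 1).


Doubling: s = (3 x1^2 + a) / (2 y1)
s = (3*49^2 + 13) / (2*1) mod 53 = 4
x3 = s^2 - 2 x1 mod 53 = 4^2 - 2*49 = 24
y3 = s (x1 - x3) - y1 mod 53 = 4 * (49 - 24) - 1 = 46

2P = (24, 46)


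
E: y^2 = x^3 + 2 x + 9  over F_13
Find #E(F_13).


For each x in F_13, count y with y^2 = x^3 + 2 x + 9 mod 13:
  x = 0: RHS = 9, y in [3, 10]  -> 2 point(s)
  x = 1: RHS = 12, y in [5, 8]  -> 2 point(s)
  x = 3: RHS = 3, y in [4, 9]  -> 2 point(s)
  x = 4: RHS = 3, y in [4, 9]  -> 2 point(s)
  x = 5: RHS = 1, y in [1, 12]  -> 2 point(s)
  x = 6: RHS = 3, y in [4, 9]  -> 2 point(s)
  x = 8: RHS = 4, y in [2, 11]  -> 2 point(s)
  x = 11: RHS = 10, y in [6, 7]  -> 2 point(s)
Affine points: 16. Add the point at infinity: total = 17.

#E(F_13) = 17


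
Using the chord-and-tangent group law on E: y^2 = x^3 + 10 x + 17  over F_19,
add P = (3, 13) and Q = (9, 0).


P != Q, so use the chord formula.
s = (y2 - y1) / (x2 - x1) = (6) / (6) mod 19 = 1
x3 = s^2 - x1 - x2 mod 19 = 1^2 - 3 - 9 = 8
y3 = s (x1 - x3) - y1 mod 19 = 1 * (3 - 8) - 13 = 1

P + Q = (8, 1)


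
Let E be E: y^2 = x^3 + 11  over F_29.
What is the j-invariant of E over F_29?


Delta = -16(4 a^3 + 27 b^2) mod 29 = 15
-1728 * (4 a)^3 = -1728 * (4*0)^3 mod 29 = 0
j = 0 * 15^(-1) mod 29 = 0

j = 0 (mod 29)


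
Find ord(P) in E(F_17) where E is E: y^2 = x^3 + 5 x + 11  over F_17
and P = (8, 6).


Compute successive multiples of P until we hit O:
  1P = (8, 6)
  2P = (5, 5)
  3P = (6, 6)
  4P = (3, 11)
  5P = (7, 10)
  6P = (1, 0)
  7P = (7, 7)
  8P = (3, 6)
  ... (continuing to 12P)
  12P = O

ord(P) = 12


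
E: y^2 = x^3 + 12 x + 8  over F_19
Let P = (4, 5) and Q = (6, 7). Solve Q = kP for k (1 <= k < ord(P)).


Enumerate multiples of P until we hit Q = (6, 7):
  1P = (4, 5)
  2P = (9, 3)
  3P = (13, 10)
  4P = (7, 6)
  5P = (6, 7)
Match found at i = 5.

k = 5


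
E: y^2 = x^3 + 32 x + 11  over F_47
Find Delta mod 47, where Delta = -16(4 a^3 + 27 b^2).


4 a^3 + 27 b^2 = 4*32^3 + 27*11^2 = 131072 + 3267 = 134339
Delta = -16 * (134339) = -2149424
Delta mod 47 = 27

Delta = 27 (mod 47)


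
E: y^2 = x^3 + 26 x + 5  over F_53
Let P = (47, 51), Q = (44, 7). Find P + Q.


P != Q, so use the chord formula.
s = (y2 - y1) / (x2 - x1) = (9) / (50) mod 53 = 50
x3 = s^2 - x1 - x2 mod 53 = 50^2 - 47 - 44 = 24
y3 = s (x1 - x3) - y1 mod 53 = 50 * (47 - 24) - 51 = 39

P + Q = (24, 39)


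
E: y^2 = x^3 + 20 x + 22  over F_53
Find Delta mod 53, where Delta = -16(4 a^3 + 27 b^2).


4 a^3 + 27 b^2 = 4*20^3 + 27*22^2 = 32000 + 13068 = 45068
Delta = -16 * (45068) = -721088
Delta mod 53 = 30

Delta = 30 (mod 53)


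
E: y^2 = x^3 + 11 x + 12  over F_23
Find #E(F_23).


For each x in F_23, count y with y^2 = x^3 + 11 x + 12 mod 23:
  x = 0: RHS = 12, y in [9, 14]  -> 2 point(s)
  x = 1: RHS = 1, y in [1, 22]  -> 2 point(s)
  x = 3: RHS = 3, y in [7, 16]  -> 2 point(s)
  x = 5: RHS = 8, y in [10, 13]  -> 2 point(s)
  x = 6: RHS = 18, y in [8, 15]  -> 2 point(s)
  x = 7: RHS = 18, y in [8, 15]  -> 2 point(s)
  x = 9: RHS = 12, y in [9, 14]  -> 2 point(s)
  x = 10: RHS = 18, y in [8, 15]  -> 2 point(s)
  x = 12: RHS = 9, y in [3, 20]  -> 2 point(s)
  x = 13: RHS = 6, y in [11, 12]  -> 2 point(s)
  x = 14: RHS = 12, y in [9, 14]  -> 2 point(s)
  x = 16: RHS = 6, y in [11, 12]  -> 2 point(s)
  x = 17: RHS = 6, y in [11, 12]  -> 2 point(s)
  x = 18: RHS = 16, y in [4, 19]  -> 2 point(s)
  x = 22: RHS = 0, y in [0]  -> 1 point(s)
Affine points: 29. Add the point at infinity: total = 30.

#E(F_23) = 30
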